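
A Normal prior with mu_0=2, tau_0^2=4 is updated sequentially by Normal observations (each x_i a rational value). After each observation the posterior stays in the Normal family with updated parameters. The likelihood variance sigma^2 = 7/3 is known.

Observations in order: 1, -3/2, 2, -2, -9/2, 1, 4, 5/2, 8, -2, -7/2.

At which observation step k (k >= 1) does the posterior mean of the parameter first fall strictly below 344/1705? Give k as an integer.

obs 1: x=1 → posterior Normal(26/19, 28/19)
obs 2: x=-3/2 → posterior Normal(8/31, 28/31)
obs 3: x=2 → posterior Normal(32/43, 28/43)
obs 4: x=-2 → posterior Normal(8/55, 28/55)
obs 5: x=-9/2 → posterior Normal(-46/67, 28/67)
obs 6: x=1 → posterior Normal(-34/79, 28/79)
obs 7: x=4 → posterior Normal(2/13, 4/13)
obs 8: x=5/2 → posterior Normal(44/103, 28/103)
obs 9: x=8 → posterior Normal(28/23, 28/115)
obs 10: x=-2 → posterior Normal(116/127, 28/127)
obs 11: x=-7/2 → posterior Normal(74/139, 28/139)

k = 4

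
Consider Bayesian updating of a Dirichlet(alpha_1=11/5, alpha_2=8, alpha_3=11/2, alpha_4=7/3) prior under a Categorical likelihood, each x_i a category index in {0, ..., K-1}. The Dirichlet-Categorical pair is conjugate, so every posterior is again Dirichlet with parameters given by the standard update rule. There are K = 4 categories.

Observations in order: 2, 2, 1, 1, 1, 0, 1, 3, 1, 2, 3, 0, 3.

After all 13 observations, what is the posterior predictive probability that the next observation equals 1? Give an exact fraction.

390/931

obs 1: x=2 → posterior Dirichlet(11/5, 8, 13/2, 7/3)
obs 2: x=2 → posterior Dirichlet(11/5, 8, 15/2, 7/3)
obs 3: x=1 → posterior Dirichlet(11/5, 9, 15/2, 7/3)
obs 4: x=1 → posterior Dirichlet(11/5, 10, 15/2, 7/3)
obs 5: x=1 → posterior Dirichlet(11/5, 11, 15/2, 7/3)
obs 6: x=0 → posterior Dirichlet(16/5, 11, 15/2, 7/3)
obs 7: x=1 → posterior Dirichlet(16/5, 12, 15/2, 7/3)
obs 8: x=3 → posterior Dirichlet(16/5, 12, 15/2, 10/3)
obs 9: x=1 → posterior Dirichlet(16/5, 13, 15/2, 10/3)
obs 10: x=2 → posterior Dirichlet(16/5, 13, 17/2, 10/3)
obs 11: x=3 → posterior Dirichlet(16/5, 13, 17/2, 13/3)
obs 12: x=0 → posterior Dirichlet(21/5, 13, 17/2, 13/3)
obs 13: x=3 → posterior Dirichlet(21/5, 13, 17/2, 16/3)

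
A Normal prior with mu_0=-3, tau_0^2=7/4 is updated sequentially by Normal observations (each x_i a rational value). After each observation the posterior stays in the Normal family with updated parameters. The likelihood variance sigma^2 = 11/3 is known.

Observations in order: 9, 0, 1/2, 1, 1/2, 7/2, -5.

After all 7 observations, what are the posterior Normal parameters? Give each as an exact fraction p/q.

obs 1: x=9 → posterior Normal(57/65, 77/65)
obs 2: x=0 → posterior Normal(57/86, 77/86)
obs 3: x=1/2 → posterior Normal(135/214, 77/107)
obs 4: x=1 → posterior Normal(177/256, 77/128)
obs 5: x=1/2 → posterior Normal(99/149, 77/149)
obs 6: x=7/2 → posterior Normal(69/68, 77/170)
obs 7: x=-5 → posterior Normal(135/382, 77/191)

mu_0=135/382, tau_0^2=77/191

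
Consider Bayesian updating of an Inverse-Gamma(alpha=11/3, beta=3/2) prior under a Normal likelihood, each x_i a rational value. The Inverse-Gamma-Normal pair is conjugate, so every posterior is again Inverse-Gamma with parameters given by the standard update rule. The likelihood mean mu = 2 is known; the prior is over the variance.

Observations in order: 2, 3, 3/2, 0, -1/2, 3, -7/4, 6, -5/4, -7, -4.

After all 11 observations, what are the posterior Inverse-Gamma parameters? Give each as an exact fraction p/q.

alpha=55/6, beta=1385/16

obs 1: x=2 → posterior Inverse-Gamma(25/6, 3/2)
obs 2: x=3 → posterior Inverse-Gamma(14/3, 2)
obs 3: x=3/2 → posterior Inverse-Gamma(31/6, 17/8)
obs 4: x=0 → posterior Inverse-Gamma(17/3, 33/8)
obs 5: x=-1/2 → posterior Inverse-Gamma(37/6, 29/4)
obs 6: x=3 → posterior Inverse-Gamma(20/3, 31/4)
obs 7: x=-7/4 → posterior Inverse-Gamma(43/6, 473/32)
obs 8: x=6 → posterior Inverse-Gamma(23/3, 729/32)
obs 9: x=-5/4 → posterior Inverse-Gamma(49/6, 449/16)
obs 10: x=-7 → posterior Inverse-Gamma(26/3, 1097/16)
obs 11: x=-4 → posterior Inverse-Gamma(55/6, 1385/16)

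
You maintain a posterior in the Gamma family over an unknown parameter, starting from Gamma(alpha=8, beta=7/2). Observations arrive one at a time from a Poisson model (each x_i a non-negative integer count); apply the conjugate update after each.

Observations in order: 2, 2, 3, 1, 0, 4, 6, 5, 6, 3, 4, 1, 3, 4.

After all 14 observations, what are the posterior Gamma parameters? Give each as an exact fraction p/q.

obs 1: x=2 → posterior Gamma(10, 9/2)
obs 2: x=2 → posterior Gamma(12, 11/2)
obs 3: x=3 → posterior Gamma(15, 13/2)
obs 4: x=1 → posterior Gamma(16, 15/2)
obs 5: x=0 → posterior Gamma(16, 17/2)
obs 6: x=4 → posterior Gamma(20, 19/2)
obs 7: x=6 → posterior Gamma(26, 21/2)
obs 8: x=5 → posterior Gamma(31, 23/2)
obs 9: x=6 → posterior Gamma(37, 25/2)
obs 10: x=3 → posterior Gamma(40, 27/2)
obs 11: x=4 → posterior Gamma(44, 29/2)
obs 12: x=1 → posterior Gamma(45, 31/2)
obs 13: x=3 → posterior Gamma(48, 33/2)
obs 14: x=4 → posterior Gamma(52, 35/2)

alpha=52, beta=35/2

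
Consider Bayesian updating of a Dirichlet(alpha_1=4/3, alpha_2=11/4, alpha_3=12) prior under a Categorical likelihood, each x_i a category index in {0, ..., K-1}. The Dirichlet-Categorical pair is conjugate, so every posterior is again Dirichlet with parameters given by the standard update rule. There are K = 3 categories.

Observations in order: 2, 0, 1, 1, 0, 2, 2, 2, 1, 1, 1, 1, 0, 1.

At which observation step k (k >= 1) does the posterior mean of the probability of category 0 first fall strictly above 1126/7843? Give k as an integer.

k = 5

obs 1: x=2 → posterior Dirichlet(4/3, 11/4, 13)
obs 2: x=0 → posterior Dirichlet(7/3, 11/4, 13)
obs 3: x=1 → posterior Dirichlet(7/3, 15/4, 13)
obs 4: x=1 → posterior Dirichlet(7/3, 19/4, 13)
obs 5: x=0 → posterior Dirichlet(10/3, 19/4, 13)
obs 6: x=2 → posterior Dirichlet(10/3, 19/4, 14)
obs 7: x=2 → posterior Dirichlet(10/3, 19/4, 15)
obs 8: x=2 → posterior Dirichlet(10/3, 19/4, 16)
obs 9: x=1 → posterior Dirichlet(10/3, 23/4, 16)
obs 10: x=1 → posterior Dirichlet(10/3, 27/4, 16)
obs 11: x=1 → posterior Dirichlet(10/3, 31/4, 16)
obs 12: x=1 → posterior Dirichlet(10/3, 35/4, 16)
obs 13: x=0 → posterior Dirichlet(13/3, 35/4, 16)
obs 14: x=1 → posterior Dirichlet(13/3, 39/4, 16)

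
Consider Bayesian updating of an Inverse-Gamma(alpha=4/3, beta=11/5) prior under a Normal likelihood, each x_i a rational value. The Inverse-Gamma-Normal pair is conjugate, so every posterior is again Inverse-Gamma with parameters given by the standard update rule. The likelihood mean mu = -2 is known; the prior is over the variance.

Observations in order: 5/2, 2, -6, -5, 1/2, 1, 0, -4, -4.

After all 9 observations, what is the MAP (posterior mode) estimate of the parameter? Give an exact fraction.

2787/410

obs 1: x=5/2 → posterior Inverse-Gamma(11/6, 493/40)
obs 2: x=2 → posterior Inverse-Gamma(7/3, 813/40)
obs 3: x=-6 → posterior Inverse-Gamma(17/6, 1133/40)
obs 4: x=-5 → posterior Inverse-Gamma(10/3, 1313/40)
obs 5: x=1/2 → posterior Inverse-Gamma(23/6, 719/20)
obs 6: x=1 → posterior Inverse-Gamma(13/3, 809/20)
obs 7: x=0 → posterior Inverse-Gamma(29/6, 849/20)
obs 8: x=-4 → posterior Inverse-Gamma(16/3, 889/20)
obs 9: x=-4 → posterior Inverse-Gamma(35/6, 929/20)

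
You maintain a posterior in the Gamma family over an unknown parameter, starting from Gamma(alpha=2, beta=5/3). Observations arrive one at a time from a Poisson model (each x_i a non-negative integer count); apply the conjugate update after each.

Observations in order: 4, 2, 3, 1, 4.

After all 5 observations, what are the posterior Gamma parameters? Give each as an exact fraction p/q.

obs 1: x=4 → posterior Gamma(6, 8/3)
obs 2: x=2 → posterior Gamma(8, 11/3)
obs 3: x=3 → posterior Gamma(11, 14/3)
obs 4: x=1 → posterior Gamma(12, 17/3)
obs 5: x=4 → posterior Gamma(16, 20/3)

alpha=16, beta=20/3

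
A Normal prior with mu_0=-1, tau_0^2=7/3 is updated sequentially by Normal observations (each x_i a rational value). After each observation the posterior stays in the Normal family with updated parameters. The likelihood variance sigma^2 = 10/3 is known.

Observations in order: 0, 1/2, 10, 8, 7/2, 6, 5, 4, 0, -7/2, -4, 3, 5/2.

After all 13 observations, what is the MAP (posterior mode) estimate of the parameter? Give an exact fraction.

obs 1: x=0 → posterior Normal(-10/17, 70/51)
obs 2: x=1/2 → posterior Normal(-13/48, 35/36)
obs 3: x=10 → posterior Normal(127/62, 70/93)
obs 4: x=8 → posterior Normal(239/76, 35/57)
obs 5: x=7/2 → posterior Normal(16/5, 14/27)
obs 6: x=6 → posterior Normal(93/26, 35/78)
obs 7: x=5 → posterior Normal(221/59, 70/177)
obs 8: x=4 → posterior Normal(83/22, 35/99)
obs 9: x=0 → posterior Normal(249/73, 70/219)
obs 10: x=-7/2 → posterior Normal(449/160, 7/24)
obs 11: x=-4 → posterior Normal(131/58, 70/261)
obs 12: x=3 → posterior Normal(435/188, 35/141)
obs 13: x=5/2 → posterior Normal(235/101, 70/303)

235/101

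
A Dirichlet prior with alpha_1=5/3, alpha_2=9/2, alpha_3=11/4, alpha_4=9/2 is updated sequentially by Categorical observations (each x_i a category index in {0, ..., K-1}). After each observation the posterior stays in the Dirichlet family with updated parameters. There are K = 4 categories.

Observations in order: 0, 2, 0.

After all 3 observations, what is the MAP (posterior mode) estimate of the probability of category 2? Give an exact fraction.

33/149

obs 1: x=0 → posterior Dirichlet(8/3, 9/2, 11/4, 9/2)
obs 2: x=2 → posterior Dirichlet(8/3, 9/2, 15/4, 9/2)
obs 3: x=0 → posterior Dirichlet(11/3, 9/2, 15/4, 9/2)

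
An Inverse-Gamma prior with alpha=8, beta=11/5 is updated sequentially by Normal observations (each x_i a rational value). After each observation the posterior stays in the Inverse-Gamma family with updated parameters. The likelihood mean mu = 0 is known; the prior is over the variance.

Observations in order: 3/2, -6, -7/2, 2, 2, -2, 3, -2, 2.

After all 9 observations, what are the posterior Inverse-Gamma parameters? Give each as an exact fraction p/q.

obs 1: x=3/2 → posterior Inverse-Gamma(17/2, 133/40)
obs 2: x=-6 → posterior Inverse-Gamma(9, 853/40)
obs 3: x=-7/2 → posterior Inverse-Gamma(19/2, 549/20)
obs 4: x=2 → posterior Inverse-Gamma(10, 589/20)
obs 5: x=2 → posterior Inverse-Gamma(21/2, 629/20)
obs 6: x=-2 → posterior Inverse-Gamma(11, 669/20)
obs 7: x=3 → posterior Inverse-Gamma(23/2, 759/20)
obs 8: x=-2 → posterior Inverse-Gamma(12, 799/20)
obs 9: x=2 → posterior Inverse-Gamma(25/2, 839/20)

alpha=25/2, beta=839/20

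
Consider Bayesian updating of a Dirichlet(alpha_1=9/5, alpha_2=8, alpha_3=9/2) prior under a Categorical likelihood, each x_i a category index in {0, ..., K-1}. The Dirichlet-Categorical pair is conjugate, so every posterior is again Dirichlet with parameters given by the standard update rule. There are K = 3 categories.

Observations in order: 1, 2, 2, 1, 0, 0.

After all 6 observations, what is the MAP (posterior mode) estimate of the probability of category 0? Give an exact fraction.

obs 1: x=1 → posterior Dirichlet(9/5, 9, 9/2)
obs 2: x=2 → posterior Dirichlet(9/5, 9, 11/2)
obs 3: x=2 → posterior Dirichlet(9/5, 9, 13/2)
obs 4: x=1 → posterior Dirichlet(9/5, 10, 13/2)
obs 5: x=0 → posterior Dirichlet(14/5, 10, 13/2)
obs 6: x=0 → posterior Dirichlet(19/5, 10, 13/2)

28/173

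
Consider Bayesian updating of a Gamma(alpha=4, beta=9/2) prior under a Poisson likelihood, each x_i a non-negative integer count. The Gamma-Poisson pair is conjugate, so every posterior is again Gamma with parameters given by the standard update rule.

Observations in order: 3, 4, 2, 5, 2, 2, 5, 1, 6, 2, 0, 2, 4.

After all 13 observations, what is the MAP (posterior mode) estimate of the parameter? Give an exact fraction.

82/35

obs 1: x=3 → posterior Gamma(7, 11/2)
obs 2: x=4 → posterior Gamma(11, 13/2)
obs 3: x=2 → posterior Gamma(13, 15/2)
obs 4: x=5 → posterior Gamma(18, 17/2)
obs 5: x=2 → posterior Gamma(20, 19/2)
obs 6: x=2 → posterior Gamma(22, 21/2)
obs 7: x=5 → posterior Gamma(27, 23/2)
obs 8: x=1 → posterior Gamma(28, 25/2)
obs 9: x=6 → posterior Gamma(34, 27/2)
obs 10: x=2 → posterior Gamma(36, 29/2)
obs 11: x=0 → posterior Gamma(36, 31/2)
obs 12: x=2 → posterior Gamma(38, 33/2)
obs 13: x=4 → posterior Gamma(42, 35/2)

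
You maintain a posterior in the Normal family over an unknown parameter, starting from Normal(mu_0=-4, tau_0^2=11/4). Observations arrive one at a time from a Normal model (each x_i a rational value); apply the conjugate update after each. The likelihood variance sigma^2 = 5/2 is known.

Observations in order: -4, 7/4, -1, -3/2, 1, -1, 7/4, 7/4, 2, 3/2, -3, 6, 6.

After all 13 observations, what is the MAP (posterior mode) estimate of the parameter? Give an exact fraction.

335/612

obs 1: x=-4 → posterior Normal(-4, 55/42)
obs 2: x=7/4 → posterior Normal(-259/128, 55/64)
obs 3: x=-1 → posterior Normal(-303/172, 55/86)
obs 4: x=-3/2 → posterior Normal(-41/24, 55/108)
obs 5: x=1 → posterior Normal(-5/4, 11/26)
obs 6: x=-1 → posterior Normal(-369/304, 55/152)
obs 7: x=7/4 → posterior Normal(-73/87, 55/174)
obs 8: x=7/4 → posterior Normal(-215/392, 55/196)
obs 9: x=2 → posterior Normal(-127/436, 55/218)
obs 10: x=3/2 → posterior Normal(-61/480, 11/48)
obs 11: x=-3 → posterior Normal(-193/524, 55/262)
obs 12: x=6 → posterior Normal(1/8, 55/284)
obs 13: x=6 → posterior Normal(335/612, 55/306)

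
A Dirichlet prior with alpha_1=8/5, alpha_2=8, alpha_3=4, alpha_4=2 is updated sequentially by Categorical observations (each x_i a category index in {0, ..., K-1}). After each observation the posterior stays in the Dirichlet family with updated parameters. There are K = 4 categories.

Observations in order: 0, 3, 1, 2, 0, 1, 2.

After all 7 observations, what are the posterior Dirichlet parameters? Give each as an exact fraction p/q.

obs 1: x=0 → posterior Dirichlet(13/5, 8, 4, 2)
obs 2: x=3 → posterior Dirichlet(13/5, 8, 4, 3)
obs 3: x=1 → posterior Dirichlet(13/5, 9, 4, 3)
obs 4: x=2 → posterior Dirichlet(13/5, 9, 5, 3)
obs 5: x=0 → posterior Dirichlet(18/5, 9, 5, 3)
obs 6: x=1 → posterior Dirichlet(18/5, 10, 5, 3)
obs 7: x=2 → posterior Dirichlet(18/5, 10, 6, 3)

alpha_1=18/5, alpha_2=10, alpha_3=6, alpha_4=3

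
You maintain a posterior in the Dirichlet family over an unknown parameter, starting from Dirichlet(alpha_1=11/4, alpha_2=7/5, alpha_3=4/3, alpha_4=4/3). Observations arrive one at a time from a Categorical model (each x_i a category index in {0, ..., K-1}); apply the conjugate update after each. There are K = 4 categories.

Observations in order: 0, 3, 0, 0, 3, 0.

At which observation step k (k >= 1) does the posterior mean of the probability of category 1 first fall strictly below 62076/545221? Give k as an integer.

obs 1: x=0 → posterior Dirichlet(15/4, 7/5, 4/3, 4/3)
obs 2: x=3 → posterior Dirichlet(15/4, 7/5, 4/3, 7/3)
obs 3: x=0 → posterior Dirichlet(19/4, 7/5, 4/3, 7/3)
obs 4: x=0 → posterior Dirichlet(23/4, 7/5, 4/3, 7/3)
obs 5: x=3 → posterior Dirichlet(23/4, 7/5, 4/3, 10/3)
obs 6: x=0 → posterior Dirichlet(27/4, 7/5, 4/3, 10/3)

k = 6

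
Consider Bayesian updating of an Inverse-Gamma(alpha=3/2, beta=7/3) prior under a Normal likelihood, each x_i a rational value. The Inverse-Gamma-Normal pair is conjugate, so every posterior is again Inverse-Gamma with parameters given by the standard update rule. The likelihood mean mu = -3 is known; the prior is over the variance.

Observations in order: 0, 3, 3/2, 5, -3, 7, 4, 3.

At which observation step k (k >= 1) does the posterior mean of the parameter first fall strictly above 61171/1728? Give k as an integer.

obs 1: x=0 → posterior Inverse-Gamma(2, 41/6)
obs 2: x=3 → posterior Inverse-Gamma(5/2, 149/6)
obs 3: x=3/2 → posterior Inverse-Gamma(3, 839/24)
obs 4: x=5 → posterior Inverse-Gamma(7/2, 1607/24)
obs 5: x=-3 → posterior Inverse-Gamma(4, 1607/24)
obs 6: x=7 → posterior Inverse-Gamma(9/2, 2807/24)
obs 7: x=4 → posterior Inverse-Gamma(5, 3395/24)
obs 8: x=3 → posterior Inverse-Gamma(11/2, 3827/24)

k = 8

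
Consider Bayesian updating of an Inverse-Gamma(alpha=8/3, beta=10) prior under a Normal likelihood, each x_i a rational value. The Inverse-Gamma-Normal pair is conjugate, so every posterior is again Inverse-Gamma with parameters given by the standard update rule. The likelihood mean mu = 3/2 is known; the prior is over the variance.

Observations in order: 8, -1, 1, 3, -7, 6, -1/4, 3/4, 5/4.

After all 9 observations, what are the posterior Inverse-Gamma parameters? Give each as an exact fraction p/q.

obs 1: x=8 → posterior Inverse-Gamma(19/6, 249/8)
obs 2: x=-1 → posterior Inverse-Gamma(11/3, 137/4)
obs 3: x=1 → posterior Inverse-Gamma(25/6, 275/8)
obs 4: x=3 → posterior Inverse-Gamma(14/3, 71/2)
obs 5: x=-7 → posterior Inverse-Gamma(31/6, 573/8)
obs 6: x=6 → posterior Inverse-Gamma(17/3, 327/4)
obs 7: x=-1/4 → posterior Inverse-Gamma(37/6, 2665/32)
obs 8: x=3/4 → posterior Inverse-Gamma(20/3, 1337/16)
obs 9: x=5/4 → posterior Inverse-Gamma(43/6, 2675/32)

alpha=43/6, beta=2675/32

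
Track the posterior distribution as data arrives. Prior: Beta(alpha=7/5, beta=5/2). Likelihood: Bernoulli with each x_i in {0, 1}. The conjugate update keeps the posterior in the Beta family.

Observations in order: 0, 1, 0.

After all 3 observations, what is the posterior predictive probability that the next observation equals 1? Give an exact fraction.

obs 1: x=0 → posterior Beta(7/5, 7/2)
obs 2: x=1 → posterior Beta(12/5, 7/2)
obs 3: x=0 → posterior Beta(12/5, 9/2)

8/23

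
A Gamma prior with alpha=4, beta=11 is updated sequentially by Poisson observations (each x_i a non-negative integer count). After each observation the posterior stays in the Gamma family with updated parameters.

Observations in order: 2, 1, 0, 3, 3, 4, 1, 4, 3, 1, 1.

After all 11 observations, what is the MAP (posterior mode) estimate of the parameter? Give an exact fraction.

obs 1: x=2 → posterior Gamma(6, 12)
obs 2: x=1 → posterior Gamma(7, 13)
obs 3: x=0 → posterior Gamma(7, 14)
obs 4: x=3 → posterior Gamma(10, 15)
obs 5: x=3 → posterior Gamma(13, 16)
obs 6: x=4 → posterior Gamma(17, 17)
obs 7: x=1 → posterior Gamma(18, 18)
obs 8: x=4 → posterior Gamma(22, 19)
obs 9: x=3 → posterior Gamma(25, 20)
obs 10: x=1 → posterior Gamma(26, 21)
obs 11: x=1 → posterior Gamma(27, 22)

13/11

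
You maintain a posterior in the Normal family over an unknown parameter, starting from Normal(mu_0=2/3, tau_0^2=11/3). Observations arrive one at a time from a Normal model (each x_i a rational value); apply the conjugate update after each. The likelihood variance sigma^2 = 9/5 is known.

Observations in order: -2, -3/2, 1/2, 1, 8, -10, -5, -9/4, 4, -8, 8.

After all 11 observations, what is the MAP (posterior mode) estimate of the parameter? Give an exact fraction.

-1523/2528

obs 1: x=-2 → posterior Normal(-46/41, 99/82)
obs 2: x=-3/2 → posterior Normal(-349/274, 99/137)
obs 3: x=1/2 → posterior Normal(-49/64, 33/64)
obs 4: x=1 → posterior Normal(-92/247, 99/247)
obs 5: x=8 → posterior Normal(174/151, 99/302)
obs 6: x=-10 → posterior Normal(-202/357, 33/119)
obs 7: x=-5 → posterior Normal(-477/412, 99/412)
obs 8: x=-9/4 → posterior Normal(-2403/1868, 99/467)
obs 9: x=4 → posterior Normal(-1523/2088, 11/58)
obs 10: x=-8 → posterior Normal(-3283/2308, 99/577)
obs 11: x=8 → posterior Normal(-1523/2528, 99/632)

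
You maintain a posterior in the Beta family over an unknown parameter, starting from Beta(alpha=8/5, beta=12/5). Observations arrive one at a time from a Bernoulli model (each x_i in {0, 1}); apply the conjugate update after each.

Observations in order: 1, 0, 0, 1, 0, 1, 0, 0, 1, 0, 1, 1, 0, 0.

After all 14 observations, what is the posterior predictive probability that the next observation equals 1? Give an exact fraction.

obs 1: x=1 → posterior Beta(13/5, 12/5)
obs 2: x=0 → posterior Beta(13/5, 17/5)
obs 3: x=0 → posterior Beta(13/5, 22/5)
obs 4: x=1 → posterior Beta(18/5, 22/5)
obs 5: x=0 → posterior Beta(18/5, 27/5)
obs 6: x=1 → posterior Beta(23/5, 27/5)
obs 7: x=0 → posterior Beta(23/5, 32/5)
obs 8: x=0 → posterior Beta(23/5, 37/5)
obs 9: x=1 → posterior Beta(28/5, 37/5)
obs 10: x=0 → posterior Beta(28/5, 42/5)
obs 11: x=1 → posterior Beta(33/5, 42/5)
obs 12: x=1 → posterior Beta(38/5, 42/5)
obs 13: x=0 → posterior Beta(38/5, 47/5)
obs 14: x=0 → posterior Beta(38/5, 52/5)

19/45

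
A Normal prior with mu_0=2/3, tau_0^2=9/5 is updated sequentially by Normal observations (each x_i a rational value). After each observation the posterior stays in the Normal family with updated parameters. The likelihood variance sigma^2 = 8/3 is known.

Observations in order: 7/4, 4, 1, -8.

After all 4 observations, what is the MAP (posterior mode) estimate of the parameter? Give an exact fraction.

-85/1776

obs 1: x=7/4 → posterior Normal(887/804, 72/67)
obs 2: x=4 → posterior Normal(2183/1128, 36/47)
obs 3: x=1 → posterior Normal(2507/1452, 72/121)
obs 4: x=-8 → posterior Normal(-85/1776, 18/37)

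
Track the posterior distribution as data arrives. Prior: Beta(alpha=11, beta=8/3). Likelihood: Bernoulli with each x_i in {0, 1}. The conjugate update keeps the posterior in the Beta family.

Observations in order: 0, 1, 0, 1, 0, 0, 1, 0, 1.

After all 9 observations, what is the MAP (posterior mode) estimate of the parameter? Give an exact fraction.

obs 1: x=0 → posterior Beta(11, 11/3)
obs 2: x=1 → posterior Beta(12, 11/3)
obs 3: x=0 → posterior Beta(12, 14/3)
obs 4: x=1 → posterior Beta(13, 14/3)
obs 5: x=0 → posterior Beta(13, 17/3)
obs 6: x=0 → posterior Beta(13, 20/3)
obs 7: x=1 → posterior Beta(14, 20/3)
obs 8: x=0 → posterior Beta(14, 23/3)
obs 9: x=1 → posterior Beta(15, 23/3)

21/31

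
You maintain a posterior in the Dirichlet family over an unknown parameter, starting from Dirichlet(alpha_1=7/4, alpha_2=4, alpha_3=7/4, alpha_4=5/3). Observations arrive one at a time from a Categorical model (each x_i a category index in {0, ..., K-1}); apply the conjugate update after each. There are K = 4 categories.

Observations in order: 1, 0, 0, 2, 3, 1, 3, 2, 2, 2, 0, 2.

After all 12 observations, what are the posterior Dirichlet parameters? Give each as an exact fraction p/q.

obs 1: x=1 → posterior Dirichlet(7/4, 5, 7/4, 5/3)
obs 2: x=0 → posterior Dirichlet(11/4, 5, 7/4, 5/3)
obs 3: x=0 → posterior Dirichlet(15/4, 5, 7/4, 5/3)
obs 4: x=2 → posterior Dirichlet(15/4, 5, 11/4, 5/3)
obs 5: x=3 → posterior Dirichlet(15/4, 5, 11/4, 8/3)
obs 6: x=1 → posterior Dirichlet(15/4, 6, 11/4, 8/3)
obs 7: x=3 → posterior Dirichlet(15/4, 6, 11/4, 11/3)
obs 8: x=2 → posterior Dirichlet(15/4, 6, 15/4, 11/3)
obs 9: x=2 → posterior Dirichlet(15/4, 6, 19/4, 11/3)
obs 10: x=2 → posterior Dirichlet(15/4, 6, 23/4, 11/3)
obs 11: x=0 → posterior Dirichlet(19/4, 6, 23/4, 11/3)
obs 12: x=2 → posterior Dirichlet(19/4, 6, 27/4, 11/3)

alpha_1=19/4, alpha_2=6, alpha_3=27/4, alpha_4=11/3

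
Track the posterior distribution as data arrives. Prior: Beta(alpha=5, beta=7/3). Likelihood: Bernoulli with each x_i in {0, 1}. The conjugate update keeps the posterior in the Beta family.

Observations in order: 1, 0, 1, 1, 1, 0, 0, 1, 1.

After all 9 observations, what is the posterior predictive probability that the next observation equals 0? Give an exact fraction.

obs 1: x=1 → posterior Beta(6, 7/3)
obs 2: x=0 → posterior Beta(6, 10/3)
obs 3: x=1 → posterior Beta(7, 10/3)
obs 4: x=1 → posterior Beta(8, 10/3)
obs 5: x=1 → posterior Beta(9, 10/3)
obs 6: x=0 → posterior Beta(9, 13/3)
obs 7: x=0 → posterior Beta(9, 16/3)
obs 8: x=1 → posterior Beta(10, 16/3)
obs 9: x=1 → posterior Beta(11, 16/3)

16/49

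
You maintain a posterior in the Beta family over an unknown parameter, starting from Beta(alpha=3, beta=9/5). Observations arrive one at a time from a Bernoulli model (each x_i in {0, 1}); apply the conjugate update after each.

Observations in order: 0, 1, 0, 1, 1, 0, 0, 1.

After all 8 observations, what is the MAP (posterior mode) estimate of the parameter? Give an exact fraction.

5/9

obs 1: x=0 → posterior Beta(3, 14/5)
obs 2: x=1 → posterior Beta(4, 14/5)
obs 3: x=0 → posterior Beta(4, 19/5)
obs 4: x=1 → posterior Beta(5, 19/5)
obs 5: x=1 → posterior Beta(6, 19/5)
obs 6: x=0 → posterior Beta(6, 24/5)
obs 7: x=0 → posterior Beta(6, 29/5)
obs 8: x=1 → posterior Beta(7, 29/5)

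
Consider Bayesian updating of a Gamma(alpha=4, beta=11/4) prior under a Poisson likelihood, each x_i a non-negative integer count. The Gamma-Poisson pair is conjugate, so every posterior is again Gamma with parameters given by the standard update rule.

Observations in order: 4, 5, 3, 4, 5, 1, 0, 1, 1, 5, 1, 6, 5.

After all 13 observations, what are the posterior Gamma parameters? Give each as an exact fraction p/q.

obs 1: x=4 → posterior Gamma(8, 15/4)
obs 2: x=5 → posterior Gamma(13, 19/4)
obs 3: x=3 → posterior Gamma(16, 23/4)
obs 4: x=4 → posterior Gamma(20, 27/4)
obs 5: x=5 → posterior Gamma(25, 31/4)
obs 6: x=1 → posterior Gamma(26, 35/4)
obs 7: x=0 → posterior Gamma(26, 39/4)
obs 8: x=1 → posterior Gamma(27, 43/4)
obs 9: x=1 → posterior Gamma(28, 47/4)
obs 10: x=5 → posterior Gamma(33, 51/4)
obs 11: x=1 → posterior Gamma(34, 55/4)
obs 12: x=6 → posterior Gamma(40, 59/4)
obs 13: x=5 → posterior Gamma(45, 63/4)

alpha=45, beta=63/4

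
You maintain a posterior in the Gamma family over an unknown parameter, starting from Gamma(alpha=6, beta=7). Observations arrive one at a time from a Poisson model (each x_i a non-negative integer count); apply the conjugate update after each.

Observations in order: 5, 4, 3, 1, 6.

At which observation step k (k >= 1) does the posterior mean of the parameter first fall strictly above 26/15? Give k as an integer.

obs 1: x=5 → posterior Gamma(11, 8)
obs 2: x=4 → posterior Gamma(15, 9)
obs 3: x=3 → posterior Gamma(18, 10)
obs 4: x=1 → posterior Gamma(19, 11)
obs 5: x=6 → posterior Gamma(25, 12)

k = 3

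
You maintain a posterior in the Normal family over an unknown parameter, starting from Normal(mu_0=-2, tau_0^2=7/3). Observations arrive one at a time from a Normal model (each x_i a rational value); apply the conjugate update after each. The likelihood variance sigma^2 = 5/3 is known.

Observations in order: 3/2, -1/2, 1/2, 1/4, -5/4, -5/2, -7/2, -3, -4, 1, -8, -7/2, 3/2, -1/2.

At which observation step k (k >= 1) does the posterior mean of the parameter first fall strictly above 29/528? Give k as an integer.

obs 1: x=3/2 → posterior Normal(1/24, 35/36)
obs 2: x=-1/2 → posterior Normal(-3/19, 35/57)
obs 3: x=1/2 → posterior Normal(1/52, 35/78)
obs 4: x=1/4 → posterior Normal(3/44, 35/99)
obs 5: x=-5/4 → posterior Normal(-13/80, 7/24)
obs 6: x=-5/2 → posterior Normal(-24/47, 35/141)
obs 7: x=-7/2 → posterior Normal(-97/108, 35/162)
obs 8: x=-3 → posterior Normal(-139/122, 35/183)
obs 9: x=-4 → posterior Normal(-195/136, 35/204)
obs 10: x=1 → posterior Normal(-181/150, 7/45)
obs 11: x=-8 → posterior Normal(-293/164, 35/246)
obs 12: x=-7/2 → posterior Normal(-171/89, 35/267)
obs 13: x=3/2 → posterior Normal(-107/64, 35/288)
obs 14: x=-1/2 → posterior Normal(-164/103, 35/309)

k = 4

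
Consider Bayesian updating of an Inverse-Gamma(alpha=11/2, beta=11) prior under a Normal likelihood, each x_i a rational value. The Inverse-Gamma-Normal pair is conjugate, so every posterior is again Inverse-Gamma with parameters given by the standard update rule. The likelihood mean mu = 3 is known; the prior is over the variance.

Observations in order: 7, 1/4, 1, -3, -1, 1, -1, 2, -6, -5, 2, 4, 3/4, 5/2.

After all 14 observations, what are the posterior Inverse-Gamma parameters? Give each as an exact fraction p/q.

obs 1: x=7 → posterior Inverse-Gamma(6, 19)
obs 2: x=1/4 → posterior Inverse-Gamma(13/2, 729/32)
obs 3: x=1 → posterior Inverse-Gamma(7, 793/32)
obs 4: x=-3 → posterior Inverse-Gamma(15/2, 1369/32)
obs 5: x=-1 → posterior Inverse-Gamma(8, 1625/32)
obs 6: x=1 → posterior Inverse-Gamma(17/2, 1689/32)
obs 7: x=-1 → posterior Inverse-Gamma(9, 1945/32)
obs 8: x=2 → posterior Inverse-Gamma(19/2, 1961/32)
obs 9: x=-6 → posterior Inverse-Gamma(10, 3257/32)
obs 10: x=-5 → posterior Inverse-Gamma(21/2, 4281/32)
obs 11: x=2 → posterior Inverse-Gamma(11, 4297/32)
obs 12: x=4 → posterior Inverse-Gamma(23/2, 4313/32)
obs 13: x=3/4 → posterior Inverse-Gamma(12, 2197/16)
obs 14: x=5/2 → posterior Inverse-Gamma(25/2, 2199/16)

alpha=25/2, beta=2199/16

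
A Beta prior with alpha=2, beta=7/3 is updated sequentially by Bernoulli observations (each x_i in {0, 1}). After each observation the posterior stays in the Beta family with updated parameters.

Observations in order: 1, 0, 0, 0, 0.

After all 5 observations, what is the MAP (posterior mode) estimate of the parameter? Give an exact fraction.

obs 1: x=1 → posterior Beta(3, 7/3)
obs 2: x=0 → posterior Beta(3, 10/3)
obs 3: x=0 → posterior Beta(3, 13/3)
obs 4: x=0 → posterior Beta(3, 16/3)
obs 5: x=0 → posterior Beta(3, 19/3)

3/11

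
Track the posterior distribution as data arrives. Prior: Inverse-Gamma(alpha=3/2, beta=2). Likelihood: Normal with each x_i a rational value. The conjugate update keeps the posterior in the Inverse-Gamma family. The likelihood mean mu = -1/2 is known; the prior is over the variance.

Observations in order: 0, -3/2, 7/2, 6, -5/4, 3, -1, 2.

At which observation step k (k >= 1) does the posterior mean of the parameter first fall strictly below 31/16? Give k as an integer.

k = 2

obs 1: x=0 → posterior Inverse-Gamma(2, 17/8)
obs 2: x=-3/2 → posterior Inverse-Gamma(5/2, 21/8)
obs 3: x=7/2 → posterior Inverse-Gamma(3, 85/8)
obs 4: x=6 → posterior Inverse-Gamma(7/2, 127/4)
obs 5: x=-5/4 → posterior Inverse-Gamma(4, 1025/32)
obs 6: x=3 → posterior Inverse-Gamma(9/2, 1221/32)
obs 7: x=-1 → posterior Inverse-Gamma(5, 1225/32)
obs 8: x=2 → posterior Inverse-Gamma(11/2, 1325/32)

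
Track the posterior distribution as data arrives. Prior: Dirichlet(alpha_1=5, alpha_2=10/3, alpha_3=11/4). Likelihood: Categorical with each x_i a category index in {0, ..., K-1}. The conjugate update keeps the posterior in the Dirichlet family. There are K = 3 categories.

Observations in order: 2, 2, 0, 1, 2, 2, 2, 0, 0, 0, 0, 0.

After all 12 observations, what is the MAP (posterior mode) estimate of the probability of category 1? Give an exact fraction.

40/241

obs 1: x=2 → posterior Dirichlet(5, 10/3, 15/4)
obs 2: x=2 → posterior Dirichlet(5, 10/3, 19/4)
obs 3: x=0 → posterior Dirichlet(6, 10/3, 19/4)
obs 4: x=1 → posterior Dirichlet(6, 13/3, 19/4)
obs 5: x=2 → posterior Dirichlet(6, 13/3, 23/4)
obs 6: x=2 → posterior Dirichlet(6, 13/3, 27/4)
obs 7: x=2 → posterior Dirichlet(6, 13/3, 31/4)
obs 8: x=0 → posterior Dirichlet(7, 13/3, 31/4)
obs 9: x=0 → posterior Dirichlet(8, 13/3, 31/4)
obs 10: x=0 → posterior Dirichlet(9, 13/3, 31/4)
obs 11: x=0 → posterior Dirichlet(10, 13/3, 31/4)
obs 12: x=0 → posterior Dirichlet(11, 13/3, 31/4)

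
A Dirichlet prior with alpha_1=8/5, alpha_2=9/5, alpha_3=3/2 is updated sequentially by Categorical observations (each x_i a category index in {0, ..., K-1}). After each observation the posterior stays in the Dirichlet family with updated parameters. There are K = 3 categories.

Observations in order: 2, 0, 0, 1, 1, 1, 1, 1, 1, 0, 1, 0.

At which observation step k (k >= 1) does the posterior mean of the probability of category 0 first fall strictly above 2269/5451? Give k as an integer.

obs 1: x=2 → posterior Dirichlet(8/5, 9/5, 5/2)
obs 2: x=0 → posterior Dirichlet(13/5, 9/5, 5/2)
obs 3: x=0 → posterior Dirichlet(18/5, 9/5, 5/2)
obs 4: x=1 → posterior Dirichlet(18/5, 14/5, 5/2)
obs 5: x=1 → posterior Dirichlet(18/5, 19/5, 5/2)
obs 6: x=1 → posterior Dirichlet(18/5, 24/5, 5/2)
obs 7: x=1 → posterior Dirichlet(18/5, 29/5, 5/2)
obs 8: x=1 → posterior Dirichlet(18/5, 34/5, 5/2)
obs 9: x=1 → posterior Dirichlet(18/5, 39/5, 5/2)
obs 10: x=0 → posterior Dirichlet(23/5, 39/5, 5/2)
obs 11: x=1 → posterior Dirichlet(23/5, 44/5, 5/2)
obs 12: x=0 → posterior Dirichlet(28/5, 44/5, 5/2)

k = 3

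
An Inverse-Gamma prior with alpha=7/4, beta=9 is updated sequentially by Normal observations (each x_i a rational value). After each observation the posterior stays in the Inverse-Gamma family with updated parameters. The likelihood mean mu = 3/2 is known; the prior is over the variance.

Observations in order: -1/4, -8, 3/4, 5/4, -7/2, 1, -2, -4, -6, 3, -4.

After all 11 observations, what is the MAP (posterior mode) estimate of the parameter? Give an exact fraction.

4295/264

obs 1: x=-1/4 → posterior Inverse-Gamma(9/4, 337/32)
obs 2: x=-8 → posterior Inverse-Gamma(11/4, 1781/32)
obs 3: x=3/4 → posterior Inverse-Gamma(13/4, 895/16)
obs 4: x=5/4 → posterior Inverse-Gamma(15/4, 1791/32)
obs 5: x=-7/2 → posterior Inverse-Gamma(17/4, 2191/32)
obs 6: x=1 → posterior Inverse-Gamma(19/4, 2195/32)
obs 7: x=-2 → posterior Inverse-Gamma(21/4, 2391/32)
obs 8: x=-4 → posterior Inverse-Gamma(23/4, 2875/32)
obs 9: x=-6 → posterior Inverse-Gamma(25/4, 3775/32)
obs 10: x=3 → posterior Inverse-Gamma(27/4, 3811/32)
obs 11: x=-4 → posterior Inverse-Gamma(29/4, 4295/32)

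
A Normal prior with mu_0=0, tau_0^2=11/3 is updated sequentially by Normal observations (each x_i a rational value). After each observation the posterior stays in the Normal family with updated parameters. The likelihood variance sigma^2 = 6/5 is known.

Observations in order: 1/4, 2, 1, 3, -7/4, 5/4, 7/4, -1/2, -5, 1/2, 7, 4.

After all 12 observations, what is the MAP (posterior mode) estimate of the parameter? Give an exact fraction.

495/452

obs 1: x=1/4 → posterior Normal(55/292, 66/73)
obs 2: x=2 → posterior Normal(495/512, 33/64)
obs 3: x=1 → posterior Normal(715/732, 22/61)
obs 4: x=3 → posterior Normal(1375/952, 33/119)
obs 5: x=-7/4 → posterior Normal(495/586, 66/293)
obs 6: x=5/4 → posterior Normal(1265/1392, 11/58)
obs 7: x=7/4 → posterior Normal(825/806, 66/403)
obs 8: x=-1/2 → posterior Normal(385/458, 33/229)
obs 9: x=-5 → posterior Normal(110/513, 22/171)
obs 10: x=1/2 → posterior Normal(275/1136, 33/284)
obs 11: x=7 → posterior Normal(1045/1246, 66/623)
obs 12: x=4 → posterior Normal(495/452, 11/113)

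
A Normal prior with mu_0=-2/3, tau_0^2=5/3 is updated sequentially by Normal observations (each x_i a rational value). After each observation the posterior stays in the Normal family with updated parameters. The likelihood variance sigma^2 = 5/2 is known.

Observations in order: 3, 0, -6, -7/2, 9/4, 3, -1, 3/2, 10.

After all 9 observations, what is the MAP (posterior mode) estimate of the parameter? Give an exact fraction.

11/14

obs 1: x=3 → posterior Normal(4/5, 1)
obs 2: x=0 → posterior Normal(4/7, 5/7)
obs 3: x=-6 → posterior Normal(-8/9, 5/9)
obs 4: x=-7/2 → posterior Normal(-15/11, 5/11)
obs 5: x=9/4 → posterior Normal(-21/26, 5/13)
obs 6: x=3 → posterior Normal(-3/10, 1/3)
obs 7: x=-1 → posterior Normal(-13/34, 5/17)
obs 8: x=3/2 → posterior Normal(-7/38, 5/19)
obs 9: x=10 → posterior Normal(11/14, 5/21)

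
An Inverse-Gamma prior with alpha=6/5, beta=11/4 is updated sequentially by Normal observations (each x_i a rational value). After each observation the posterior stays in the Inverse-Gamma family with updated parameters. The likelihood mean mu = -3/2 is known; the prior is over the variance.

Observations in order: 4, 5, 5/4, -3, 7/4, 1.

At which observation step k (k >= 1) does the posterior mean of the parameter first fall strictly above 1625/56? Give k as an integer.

obs 1: x=4 → posterior Inverse-Gamma(17/10, 143/8)
obs 2: x=5 → posterior Inverse-Gamma(11/5, 39)
obs 3: x=5/4 → posterior Inverse-Gamma(27/10, 1369/32)
obs 4: x=-3 → posterior Inverse-Gamma(16/5, 1405/32)
obs 5: x=7/4 → posterior Inverse-Gamma(37/10, 787/16)
obs 6: x=1 → posterior Inverse-Gamma(21/5, 837/16)

k = 2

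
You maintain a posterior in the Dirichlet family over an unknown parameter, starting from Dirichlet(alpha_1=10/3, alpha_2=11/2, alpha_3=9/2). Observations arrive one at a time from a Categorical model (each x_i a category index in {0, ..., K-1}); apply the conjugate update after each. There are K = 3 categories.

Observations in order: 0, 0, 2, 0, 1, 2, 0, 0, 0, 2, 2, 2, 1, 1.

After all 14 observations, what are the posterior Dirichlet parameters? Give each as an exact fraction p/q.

alpha_1=28/3, alpha_2=17/2, alpha_3=19/2

obs 1: x=0 → posterior Dirichlet(13/3, 11/2, 9/2)
obs 2: x=0 → posterior Dirichlet(16/3, 11/2, 9/2)
obs 3: x=2 → posterior Dirichlet(16/3, 11/2, 11/2)
obs 4: x=0 → posterior Dirichlet(19/3, 11/2, 11/2)
obs 5: x=1 → posterior Dirichlet(19/3, 13/2, 11/2)
obs 6: x=2 → posterior Dirichlet(19/3, 13/2, 13/2)
obs 7: x=0 → posterior Dirichlet(22/3, 13/2, 13/2)
obs 8: x=0 → posterior Dirichlet(25/3, 13/2, 13/2)
obs 9: x=0 → posterior Dirichlet(28/3, 13/2, 13/2)
obs 10: x=2 → posterior Dirichlet(28/3, 13/2, 15/2)
obs 11: x=2 → posterior Dirichlet(28/3, 13/2, 17/2)
obs 12: x=2 → posterior Dirichlet(28/3, 13/2, 19/2)
obs 13: x=1 → posterior Dirichlet(28/3, 15/2, 19/2)
obs 14: x=1 → posterior Dirichlet(28/3, 17/2, 19/2)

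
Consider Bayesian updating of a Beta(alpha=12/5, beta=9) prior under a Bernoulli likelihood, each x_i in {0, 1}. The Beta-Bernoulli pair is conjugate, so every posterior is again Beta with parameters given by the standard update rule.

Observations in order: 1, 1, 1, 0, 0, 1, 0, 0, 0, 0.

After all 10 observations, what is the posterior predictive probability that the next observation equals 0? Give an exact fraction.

obs 1: x=1 → posterior Beta(17/5, 9)
obs 2: x=1 → posterior Beta(22/5, 9)
obs 3: x=1 → posterior Beta(27/5, 9)
obs 4: x=0 → posterior Beta(27/5, 10)
obs 5: x=0 → posterior Beta(27/5, 11)
obs 6: x=1 → posterior Beta(32/5, 11)
obs 7: x=0 → posterior Beta(32/5, 12)
obs 8: x=0 → posterior Beta(32/5, 13)
obs 9: x=0 → posterior Beta(32/5, 14)
obs 10: x=0 → posterior Beta(32/5, 15)

75/107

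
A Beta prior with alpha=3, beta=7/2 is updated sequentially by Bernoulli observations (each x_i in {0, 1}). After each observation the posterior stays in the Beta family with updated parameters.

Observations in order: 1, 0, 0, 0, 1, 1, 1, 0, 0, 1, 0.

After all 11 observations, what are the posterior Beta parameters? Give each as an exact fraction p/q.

alpha=8, beta=19/2

obs 1: x=1 → posterior Beta(4, 7/2)
obs 2: x=0 → posterior Beta(4, 9/2)
obs 3: x=0 → posterior Beta(4, 11/2)
obs 4: x=0 → posterior Beta(4, 13/2)
obs 5: x=1 → posterior Beta(5, 13/2)
obs 6: x=1 → posterior Beta(6, 13/2)
obs 7: x=1 → posterior Beta(7, 13/2)
obs 8: x=0 → posterior Beta(7, 15/2)
obs 9: x=0 → posterior Beta(7, 17/2)
obs 10: x=1 → posterior Beta(8, 17/2)
obs 11: x=0 → posterior Beta(8, 19/2)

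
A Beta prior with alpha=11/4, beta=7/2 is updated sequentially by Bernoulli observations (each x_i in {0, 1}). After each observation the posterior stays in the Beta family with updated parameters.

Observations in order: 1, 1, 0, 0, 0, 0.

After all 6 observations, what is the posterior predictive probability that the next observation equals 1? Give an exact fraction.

obs 1: x=1 → posterior Beta(15/4, 7/2)
obs 2: x=1 → posterior Beta(19/4, 7/2)
obs 3: x=0 → posterior Beta(19/4, 9/2)
obs 4: x=0 → posterior Beta(19/4, 11/2)
obs 5: x=0 → posterior Beta(19/4, 13/2)
obs 6: x=0 → posterior Beta(19/4, 15/2)

19/49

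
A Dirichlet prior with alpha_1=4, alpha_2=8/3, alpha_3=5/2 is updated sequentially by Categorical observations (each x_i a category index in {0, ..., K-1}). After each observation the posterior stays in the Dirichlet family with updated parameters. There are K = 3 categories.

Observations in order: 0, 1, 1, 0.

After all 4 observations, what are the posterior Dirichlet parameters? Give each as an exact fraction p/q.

alpha_1=6, alpha_2=14/3, alpha_3=5/2

obs 1: x=0 → posterior Dirichlet(5, 8/3, 5/2)
obs 2: x=1 → posterior Dirichlet(5, 11/3, 5/2)
obs 3: x=1 → posterior Dirichlet(5, 14/3, 5/2)
obs 4: x=0 → posterior Dirichlet(6, 14/3, 5/2)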